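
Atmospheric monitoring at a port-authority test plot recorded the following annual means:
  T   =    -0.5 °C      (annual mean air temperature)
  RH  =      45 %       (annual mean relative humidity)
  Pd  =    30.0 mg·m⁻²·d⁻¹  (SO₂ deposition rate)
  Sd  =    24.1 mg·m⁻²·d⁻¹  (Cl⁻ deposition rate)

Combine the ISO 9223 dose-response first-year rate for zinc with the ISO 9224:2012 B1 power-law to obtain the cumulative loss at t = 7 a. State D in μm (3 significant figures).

D(7) = 2.21 μm

zinc: f(T) = +0.038·(T−10) [T≤10 °C] = -0.3990
  SO₂ term: 0.0129·30.0^0.44·exp(0.046·45-0.3990) = 0.3064
  Cl⁻ term: 0.0175·24.1^0.57·exp(0.008·45+0.085·-0.5) = 0.1475
  r_corr = 0.3064 + 0.1475 = 0.4538 μm/a
ISO 9224: D(t) = r_corr · t^b with b = 0.813 (zinc, B1)
  D(7) = 0.4538 × 7^0.813 = 0.4538 × 4.865 = 2.208 μm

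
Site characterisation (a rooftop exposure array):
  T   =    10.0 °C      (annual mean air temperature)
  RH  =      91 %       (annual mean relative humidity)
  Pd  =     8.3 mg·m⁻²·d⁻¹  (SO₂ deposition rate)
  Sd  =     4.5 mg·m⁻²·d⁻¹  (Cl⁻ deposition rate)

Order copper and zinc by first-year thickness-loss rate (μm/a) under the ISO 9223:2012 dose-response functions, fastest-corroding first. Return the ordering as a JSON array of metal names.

copper: f(T) = +0.126·(T−10) [T≤10 °C] = +0.0000
  sulphur-dioxide contribution → 1.972 μm/a
  chloride contribution → 0.6647 μm/a
  total first-year rate 2.637 μm/a
zinc: f(T) = +0.038·(T−10) [T≤10 °C] = +0.0000
  sulphur-dioxide contribution → 2.152 μm/a
  chloride contribution → 0.1998 μm/a
  total first-year rate 2.352 μm/a
Ordering by μm/a: copper (2.64) > zinc (2.35)

["copper", "zinc"]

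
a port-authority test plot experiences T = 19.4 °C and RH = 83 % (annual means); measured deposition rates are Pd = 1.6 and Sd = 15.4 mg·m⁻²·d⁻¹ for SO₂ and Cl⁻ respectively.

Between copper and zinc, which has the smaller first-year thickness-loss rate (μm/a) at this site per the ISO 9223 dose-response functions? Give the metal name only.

copper: temperature factor f = -0.080·(9.4) = -0.7520
  sulphur-dioxide contribution → 0.378 μm/a
  chloride contribution → 1.101 μm/a
  total first-year rate 1.479 μm/a
zinc: T>10 °C ⇒ hinge -0.071·(19.4−10) = -0.6674
  sulphur-dioxide contribution → 0.3704 μm/a
  chloride contribution → 0.8403 μm/a
  ⇒ r_corr(zinc) = 1.211 μm/a
Ordering by μm/a: copper (1.48) > zinc (1.21)

zinc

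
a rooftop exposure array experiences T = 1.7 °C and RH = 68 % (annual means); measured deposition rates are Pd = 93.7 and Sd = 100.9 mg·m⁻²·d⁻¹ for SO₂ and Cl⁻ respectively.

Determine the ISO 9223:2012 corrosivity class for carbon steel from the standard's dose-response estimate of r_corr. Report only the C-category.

C3

carbon steel: T≤10 °C ⇒ hinge +0.150·(1.7−10) = -1.2450
  SO₂ term: 1.77·93.7^0.52·exp(0.02·68-1.2450) = 21.05
  Sd branch = 0.102·Sd^0.62·e^(0.033·RH+0.04·T) = 17.99 μm/a
  sum: 21.05 + 17.99 → r_corr = 39.04 μm/a
Category bounds: 25…50 μm/a bracket r_corr ⇒ C3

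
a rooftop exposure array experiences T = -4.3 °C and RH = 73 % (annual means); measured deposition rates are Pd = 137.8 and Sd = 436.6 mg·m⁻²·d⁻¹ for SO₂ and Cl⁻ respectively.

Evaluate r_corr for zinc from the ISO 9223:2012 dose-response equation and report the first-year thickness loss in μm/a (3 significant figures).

r_corr = 2.58 μm/a

zinc: T≤10 °C ⇒ hinge +0.038·(-4.3−10) = -0.5434
  SO₂ term: 0.0129·137.8^0.44·exp(0.046·73-0.5434) = 1.88
  Sd branch = 0.0175·Sd^0.57·e^(0.008·RH+0.085·T) = 0.6963 μm/a
  r_corr = 1.88 + 0.6963 = 2.577 μm/a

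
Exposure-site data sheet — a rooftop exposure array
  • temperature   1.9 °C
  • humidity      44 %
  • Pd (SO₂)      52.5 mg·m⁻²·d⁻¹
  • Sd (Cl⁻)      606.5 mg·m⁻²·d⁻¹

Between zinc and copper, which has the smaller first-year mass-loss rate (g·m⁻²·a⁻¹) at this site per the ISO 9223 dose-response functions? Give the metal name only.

zinc: temperature factor f = +0.038·(-8.1) = -0.3078
  sulphur-dioxide contribution → 0.41 μm/a
  chloride contribution → 1.128 μm/a
  total first-year rate 1.538 μm/a
  mass loss = 1.538 μm/a × 7.14 g/cm³ = 10.98 g·m⁻²·a⁻¹
copper: f(T) = +0.126·(T−10) [T≤10 °C] = -1.0206
  sulphur-dioxide contribution → 0.07173 μm/a
  chloride contribution → 0.3093 μm/a
  ⇒ r_corr(copper) = 0.3811 μm/a
  mass loss = 0.3811 μm/a × 8.96 g/cm³ = 3.414 g·m⁻²·a⁻¹
Ordering by g·m⁻²·a⁻¹: zinc (11) > copper (3.41)

copper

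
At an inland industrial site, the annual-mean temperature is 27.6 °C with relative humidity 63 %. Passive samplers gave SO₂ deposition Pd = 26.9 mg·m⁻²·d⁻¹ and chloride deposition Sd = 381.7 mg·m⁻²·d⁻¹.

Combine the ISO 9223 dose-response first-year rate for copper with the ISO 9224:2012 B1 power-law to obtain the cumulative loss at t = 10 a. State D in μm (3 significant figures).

D(10) = 9.44 μm

copper: temperature factor f = -0.080·(17.6) = -1.4080
  sulphur-dioxide contribution → 0.1255 μm/a
  chloride contribution → 1.906 μm/a
  total first-year rate 2.031 μm/a
Long-term exponent b (ISO 9224 Table 2, B1) = 0.667
  D(10) = 2.031 × 10^0.667 = 2.031 × 4.645 = 9.437 μm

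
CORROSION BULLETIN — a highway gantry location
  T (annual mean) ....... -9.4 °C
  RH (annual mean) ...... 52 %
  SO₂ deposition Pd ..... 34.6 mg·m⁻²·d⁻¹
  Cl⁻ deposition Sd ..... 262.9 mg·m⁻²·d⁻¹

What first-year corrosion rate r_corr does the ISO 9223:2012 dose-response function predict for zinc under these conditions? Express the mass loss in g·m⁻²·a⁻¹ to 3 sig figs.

zinc: f(T) = +0.038·(T−10) [T≤10 °C] = -0.7372
  SO₂ term: 0.0129·34.6^0.44·exp(0.046·52-0.7372) = 0.321
  Sd branch = 0.0175·Sd^0.57·e^(0.008·RH+0.085·T) = 0.2857 μm/a
  r_corr = 0.321 + 0.2857 = 0.6067 μm/a
Convert to mass loss: 0.6067 μm/a × 7.14 g/cm³ = 4.332 g·m⁻²·a⁻¹

r_corr = 4.33 g·m⁻²·a⁻¹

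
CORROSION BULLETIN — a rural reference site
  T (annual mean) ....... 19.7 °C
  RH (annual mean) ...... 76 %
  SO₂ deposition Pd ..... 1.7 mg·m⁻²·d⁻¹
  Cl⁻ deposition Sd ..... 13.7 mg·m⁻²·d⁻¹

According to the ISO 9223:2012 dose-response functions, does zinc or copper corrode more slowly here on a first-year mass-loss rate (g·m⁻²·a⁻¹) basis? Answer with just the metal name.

zinc

zinc: f(T) = -0.071·(T−10) [T>10 °C] = -0.6887
  sulphur-dioxide contribution → 0.2699 μm/a
  chloride contribution → 0.7625 μm/a
  total first-year rate 1.032 μm/a
  mass loss = 1.032 μm/a × 7.14 g/cm³ = 7.371 g·m⁻²·a⁻¹
copper: T>10 °C ⇒ hinge -0.080·(19.7−10) = -0.7760
  sulphur-dioxide contribution → 0.2481 μm/a
  chloride contribution → 0.8416 μm/a
  ⇒ r_corr(copper) = 1.09 μm/a
  mass loss = 1.09 μm/a × 8.96 g/cm³ = 9.763 g·m⁻²·a⁻¹
Ordering by g·m⁻²·a⁻¹: copper (9.76) > zinc (7.37)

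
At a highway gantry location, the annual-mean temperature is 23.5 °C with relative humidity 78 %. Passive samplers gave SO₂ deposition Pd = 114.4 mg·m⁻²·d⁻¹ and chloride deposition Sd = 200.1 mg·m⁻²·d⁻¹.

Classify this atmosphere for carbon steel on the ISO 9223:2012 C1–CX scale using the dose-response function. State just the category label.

carbon steel: f(T) = -0.054·(T−10) [T>10 °C] = -0.7290
  sulphur-dioxide contribution → 47.78 μm/a
  chloride contribution → 91.51 μm/a
  ⇒ r_corr(carbon steel) = 139.3 μm/a
Category bounds: 80…200 μm/a bracket r_corr ⇒ C5

C5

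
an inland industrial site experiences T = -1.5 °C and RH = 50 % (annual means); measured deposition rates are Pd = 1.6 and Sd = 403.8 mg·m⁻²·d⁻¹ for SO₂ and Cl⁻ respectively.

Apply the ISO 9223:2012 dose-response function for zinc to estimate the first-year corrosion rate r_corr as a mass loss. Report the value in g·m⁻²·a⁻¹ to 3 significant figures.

zinc: f(T) = +0.038·(T−10) [T≤10 °C] = -0.4370
  SO₂ term: 0.0129·1.6^0.44·exp(0.046·50-0.4370) = 0.1022
  Cl⁻ term: 0.0175·403.8^0.57·exp(0.008·50+0.085·-1.5) = 0.7029
  r_corr = 0.1022 + 0.7029 = 0.8051 μm/a
Convert to mass loss: 0.8051 μm/a × 7.14 g/cm³ = 5.749 g·m⁻²·a⁻¹

r_corr = 5.75 g·m⁻²·a⁻¹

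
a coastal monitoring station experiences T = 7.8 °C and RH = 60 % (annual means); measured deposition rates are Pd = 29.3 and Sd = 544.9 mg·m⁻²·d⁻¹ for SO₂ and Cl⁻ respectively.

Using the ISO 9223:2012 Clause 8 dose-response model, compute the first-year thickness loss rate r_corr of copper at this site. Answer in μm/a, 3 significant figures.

r_corr = 1.05 μm/a

copper: f(T) = +0.126·(T−10) [T≤10 °C] = -0.2772
  SO₂ term: 0.0053·29.3^0.26·exp(0.059·60-0.2772) = 0.3332
  Sd branch = 0.01025·Sd^0.27·e^(0.036·RH+0.049·T) = 0.7138 μm/a
  sum: 0.3332 + 0.7138 → r_corr = 1.047 μm/a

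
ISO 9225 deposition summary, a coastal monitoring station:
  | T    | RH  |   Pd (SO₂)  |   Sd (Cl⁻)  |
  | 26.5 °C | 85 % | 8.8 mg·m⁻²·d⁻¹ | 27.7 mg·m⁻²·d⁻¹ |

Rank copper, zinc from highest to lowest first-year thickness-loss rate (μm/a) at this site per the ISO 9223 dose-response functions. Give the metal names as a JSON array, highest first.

["zinc", "copper"]

copper: temperature factor f = -0.080·(16.5) = -1.3200
  sulphur-dioxide contribution → 0.3755 μm/a
  chloride contribution → 1.964 μm/a
  total first-year rate 2.339 μm/a
zinc: f(T) = -0.071·(T−10) [T>10 °C] = -1.1715
  sulphur-dioxide contribution → 0.5194 μm/a
  chloride contribution → 2.182 μm/a
  total first-year rate 2.701 μm/a
Ordering by μm/a: zinc (2.7) > copper (2.34)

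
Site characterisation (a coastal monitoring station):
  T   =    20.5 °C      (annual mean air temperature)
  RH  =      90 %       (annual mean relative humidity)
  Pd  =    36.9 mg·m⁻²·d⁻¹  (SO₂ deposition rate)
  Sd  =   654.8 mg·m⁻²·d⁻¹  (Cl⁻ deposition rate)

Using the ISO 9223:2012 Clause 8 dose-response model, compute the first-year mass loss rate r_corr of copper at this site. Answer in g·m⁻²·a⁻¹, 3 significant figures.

copper: f(T) = -0.080·(T−10) [T>10 °C] = -0.8400
  SO₂ term: 0.0053·36.9^0.26·exp(0.059·90-0.8400) = 1.183
  Sd branch = 0.01025·Sd^0.27·e^(0.036·RH+0.049·T) = 4.116 μm/a
  r_corr = 1.183 + 4.116 = 5.299 μm/a
Convert to mass loss: 5.299 μm/a × 8.96 g/cm³ = 47.48 g·m⁻²·a⁻¹

r_corr = 47.5 g·m⁻²·a⁻¹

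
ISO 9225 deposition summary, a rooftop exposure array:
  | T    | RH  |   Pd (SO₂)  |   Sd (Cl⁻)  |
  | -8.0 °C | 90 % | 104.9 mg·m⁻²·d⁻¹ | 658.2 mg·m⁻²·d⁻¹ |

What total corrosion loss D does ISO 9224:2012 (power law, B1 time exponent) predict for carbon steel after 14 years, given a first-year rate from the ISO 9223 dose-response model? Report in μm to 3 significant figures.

D(14) = 353 μm

carbon steel: f(T) = +0.150·(T−10) [T≤10 °C] = -2.7000
  SO₂ term: 1.77·104.9^0.52·exp(0.02·90-2.7000) = 8.089
  Sd branch = 0.102·Sd^0.62·e^(0.033·RH+0.04·T) = 80.7 μm/a
  r_corr = 8.089 + 80.7 = 88.79 μm/a
ISO 9224: D(t) = r_corr · t^b with b = 0.523 (carbon steel, B1)
  D(14) = 88.79 × 14^0.523 = 88.79 × 3.976 = 353 μm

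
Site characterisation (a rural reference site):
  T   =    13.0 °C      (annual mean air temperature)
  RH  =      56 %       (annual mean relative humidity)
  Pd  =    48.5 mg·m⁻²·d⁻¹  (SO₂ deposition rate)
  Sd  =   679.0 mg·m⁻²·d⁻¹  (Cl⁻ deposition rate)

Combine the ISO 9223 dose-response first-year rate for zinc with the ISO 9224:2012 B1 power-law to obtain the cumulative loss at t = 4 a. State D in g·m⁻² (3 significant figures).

D(4) = 91.6 g·m⁻²

zinc: T>10 °C ⇒ hinge -0.071·(13.0−10) = -0.2130
  Pd branch = 0.0129·Pd^0.44·e^(0.046·RH+f) = 0.7561 μm/a
  Sd branch = 0.0175·Sd^0.57·e^(0.008·RH+0.085·T) = 3.401 μm/a
  r_corr = 0.7561 + 3.401 = 4.157 μm/a
Long-term exponent b (ISO 9224 Table 2, B1) = 0.813
  D(4) = 4.157 × 4^0.813 = 4.157 × 3.087 = 12.83 μm
  Mass loss = 12.83 μm × 7.14 g/cm³ = 91.62 g·m⁻²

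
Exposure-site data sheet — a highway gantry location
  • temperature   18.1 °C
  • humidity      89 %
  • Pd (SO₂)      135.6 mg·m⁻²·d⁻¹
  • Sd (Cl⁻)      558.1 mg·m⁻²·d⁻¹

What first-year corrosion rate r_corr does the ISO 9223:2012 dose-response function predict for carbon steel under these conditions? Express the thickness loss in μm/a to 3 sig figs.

carbon steel: temperature factor f = -0.054·(8.1) = -0.4374
  Pd branch = 1.77·Pd^0.52·e^(0.02·RH+f) = 87.06 μm/a
  Cl⁻ term: 0.102·558.1^0.62·exp(0.033·89+0.04·18.1) = 200.2
  r_corr = 87.06 + 200.2 = 287.3 μm/a

r_corr = 287 μm/a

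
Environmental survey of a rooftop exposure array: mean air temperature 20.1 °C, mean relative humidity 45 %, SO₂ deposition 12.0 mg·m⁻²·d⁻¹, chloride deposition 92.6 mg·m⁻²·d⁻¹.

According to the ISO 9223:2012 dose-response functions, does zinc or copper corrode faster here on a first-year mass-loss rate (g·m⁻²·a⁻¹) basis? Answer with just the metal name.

zinc: T>10 °C ⇒ hinge -0.071·(20.1−10) = -0.7171
  SO₂ term: 0.0129·12.0^0.44·exp(0.046·45-0.7171) = 0.1489
  Sd branch = 0.0175·Sd^0.57·e^(0.008·RH+0.085·T) = 1.83 μm/a
  r_corr = 0.1489 + 1.83 = 1.978 μm/a
  mass loss = 1.978 μm/a × 7.14 g/cm³ = 14.13 g·m⁻²·a⁻¹
copper: temperature factor f = -0.080·(10.1) = -0.8080
  Pd branch = 0.0053·Pd^0.26·e^(0.059·RH+f) = 0.06412 μm/a
  Cl⁻ term: 0.01025·92.6^0.27·exp(0.036·45+0.049·20.1) = 0.471
  sum: 0.06412 + 0.471 → r_corr = 0.5351 μm/a
  mass loss = 0.5351 μm/a × 8.96 g/cm³ = 4.795 g·m⁻²·a⁻¹
Ordering by g·m⁻²·a⁻¹: zinc (14.1) > copper (4.79)

zinc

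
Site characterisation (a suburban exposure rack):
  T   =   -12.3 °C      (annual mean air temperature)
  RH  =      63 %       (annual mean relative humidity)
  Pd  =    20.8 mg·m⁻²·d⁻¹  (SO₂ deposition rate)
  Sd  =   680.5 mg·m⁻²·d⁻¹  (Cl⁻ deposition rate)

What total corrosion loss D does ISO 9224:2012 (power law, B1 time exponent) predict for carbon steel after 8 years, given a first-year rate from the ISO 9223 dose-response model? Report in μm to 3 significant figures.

carbon steel: f(T) = +0.150·(T−10) [T≤10 °C] = -3.3450
  sulphur-dioxide contribution → 1.066 μm/a
  chloride contribution → 28.46 μm/a
  total first-year rate 29.52 μm/a
Long-term exponent b (ISO 9224 Table 2, B1) = 0.523
  D(8) = 29.52 × 8^0.523 = 29.52 × 2.967 = 87.59 μm

D(8) = 87.6 μm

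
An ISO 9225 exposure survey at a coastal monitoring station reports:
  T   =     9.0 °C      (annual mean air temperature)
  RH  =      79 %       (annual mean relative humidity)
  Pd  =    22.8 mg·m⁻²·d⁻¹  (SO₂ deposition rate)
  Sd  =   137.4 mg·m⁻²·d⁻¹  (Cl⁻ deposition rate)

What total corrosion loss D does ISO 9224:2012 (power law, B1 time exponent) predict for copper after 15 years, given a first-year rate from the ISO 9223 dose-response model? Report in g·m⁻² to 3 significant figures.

copper: T≤10 °C ⇒ hinge +0.126·(9.0−10) = -0.1260
  SO₂ term: 0.0053·22.8^0.26·exp(0.059·79-0.1260) = 1.114
  Sd branch = 0.01025·Sd^0.27·e^(0.036·RH+0.049·T) = 1.034 μm/a
  sum: 1.114 + 1.034 → r_corr = 2.148 μm/a
ISO 9224: D(t) = r_corr · t^b with b = 0.667 (copper, B1)
  D(15) = 2.148 × 15^0.667 = 2.148 × 6.088 = 13.08 μm
  Mass loss = 13.08 μm × 8.96 g/cm³ = 117.2 g·m⁻²

D(15) = 117 g·m⁻²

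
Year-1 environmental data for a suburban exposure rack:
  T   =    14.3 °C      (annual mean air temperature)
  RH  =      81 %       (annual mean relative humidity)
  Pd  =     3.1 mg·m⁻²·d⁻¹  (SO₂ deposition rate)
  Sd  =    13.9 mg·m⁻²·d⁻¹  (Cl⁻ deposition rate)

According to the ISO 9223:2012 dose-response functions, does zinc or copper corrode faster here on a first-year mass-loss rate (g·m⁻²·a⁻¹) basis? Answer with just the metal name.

copper

zinc: temperature factor f = -0.071·(4.3) = -0.3053
  sulphur-dioxide contribution → 0.6492 μm/a
  chloride contribution → 0.5057 μm/a
  ⇒ r_corr(zinc) = 1.155 μm/a
  mass loss = 1.155 μm/a × 7.14 g/cm³ = 8.246 g·m⁻²·a⁻¹
copper: f(T) = -0.080·(T−10) [T>10 °C] = -0.3440
  sulphur-dioxide contribution → 0.6 μm/a
  chloride contribution → 0.7763 μm/a
  total first-year rate 1.376 μm/a
  mass loss = 1.376 μm/a × 8.96 g/cm³ = 12.33 g·m⁻²·a⁻¹
Ordering by g·m⁻²·a⁻¹: copper (12.3) > zinc (8.25)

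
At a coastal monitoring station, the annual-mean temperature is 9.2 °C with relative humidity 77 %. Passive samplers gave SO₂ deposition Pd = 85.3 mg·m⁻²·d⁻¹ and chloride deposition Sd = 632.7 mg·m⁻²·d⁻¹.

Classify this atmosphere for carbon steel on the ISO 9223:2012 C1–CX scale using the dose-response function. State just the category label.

C5

carbon steel: temperature factor f = +0.150·(-0.8) = -0.1200
  sulphur-dioxide contribution → 73.92 μm/a
  chloride contribution → 102 μm/a
  total first-year rate 175.9 μm/a
176 μm/a falls in (80, 200] for carbon steel → category C5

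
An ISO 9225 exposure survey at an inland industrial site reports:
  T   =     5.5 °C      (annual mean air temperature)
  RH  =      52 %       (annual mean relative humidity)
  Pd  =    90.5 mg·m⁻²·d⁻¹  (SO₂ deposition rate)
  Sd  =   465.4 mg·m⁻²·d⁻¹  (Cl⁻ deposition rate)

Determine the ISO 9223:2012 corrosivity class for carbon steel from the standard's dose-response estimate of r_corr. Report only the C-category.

carbon steel: T≤10 °C ⇒ hinge +0.150·(5.5−10) = -0.6750
  SO₂ term: 1.77·90.5^0.52·exp(0.02·52-0.6750) = 26.54
  Sd branch = 0.102·Sd^0.62·e^(0.033·RH+0.04·T) = 31.87 μm/a
  r_corr = 26.54 + 31.87 = 58.42 μm/a
ISO 9223 Table 2 (carbon steel): 50 < 58.4 ≤ 80 μm/a ⇒ C4

C4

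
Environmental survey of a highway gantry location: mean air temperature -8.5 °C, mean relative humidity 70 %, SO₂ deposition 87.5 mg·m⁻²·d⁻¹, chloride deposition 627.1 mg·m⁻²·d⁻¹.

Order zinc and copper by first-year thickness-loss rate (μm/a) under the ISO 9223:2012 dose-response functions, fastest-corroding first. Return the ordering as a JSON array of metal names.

zinc: temperature factor f = +0.038·(-18.5) = -0.7030
  Pd branch = 0.0129·Pd^0.44·e^(0.046·RH+f) = 1.143 μm/a
  Sd branch = 0.0175·Sd^0.57·e^(0.008·RH+0.085·T) = 0.5847 μm/a
  sum: 1.143 + 0.5847 → r_corr = 1.728 μm/a
copper: T≤10 °C ⇒ hinge +0.126·(-8.5−10) = -2.3310
  SO₂ term: 0.0053·87.5^0.26·exp(0.059·70-2.3310) = 0.1024
  Cl⁻ term: 0.01025·627.1^0.27·exp(0.036·70+0.049·-8.5) = 0.4781
  r_corr = 0.1024 + 0.4781 = 0.5806 μm/a
Ordering by μm/a: zinc (1.73) > copper (0.581)

["zinc", "copper"]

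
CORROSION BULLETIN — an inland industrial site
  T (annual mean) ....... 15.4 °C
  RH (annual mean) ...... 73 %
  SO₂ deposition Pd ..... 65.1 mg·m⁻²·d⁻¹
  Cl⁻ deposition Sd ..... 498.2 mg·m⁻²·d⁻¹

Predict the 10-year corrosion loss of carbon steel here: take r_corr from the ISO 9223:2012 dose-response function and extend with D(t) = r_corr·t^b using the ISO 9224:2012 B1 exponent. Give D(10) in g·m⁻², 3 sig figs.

carbon steel: T>10 °C ⇒ hinge -0.054·(15.4−10) = -0.2916
  sulphur-dioxide contribution → 49.94 μm/a
  chloride contribution → 98.79 μm/a
  total first-year rate 148.7 μm/a
Power-law: D(10) = r_corr · 10^0.523
  D(10) = 148.7 × 10^0.523 = 148.7 × 3.334 = 495.9 μm
  Mass loss = 495.9 μm × 7.85 g/cm³ = 3893 g·m⁻²

D(10) = 3.89e+03 g·m⁻²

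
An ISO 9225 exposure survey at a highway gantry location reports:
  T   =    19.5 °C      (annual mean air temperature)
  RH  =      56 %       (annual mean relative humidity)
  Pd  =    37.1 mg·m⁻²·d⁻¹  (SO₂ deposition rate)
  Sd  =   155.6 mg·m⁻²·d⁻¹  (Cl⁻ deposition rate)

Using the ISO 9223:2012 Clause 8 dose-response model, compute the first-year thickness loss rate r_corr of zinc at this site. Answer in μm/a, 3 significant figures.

r_corr = 2.98 μm/a

zinc: temperature factor f = -0.071·(9.5) = -0.6745
  SO₂ term: 0.0129·37.1^0.44·exp(0.046·56-0.6745) = 0.4236
  Sd branch = 0.0175·Sd^0.57·e^(0.008·RH+0.085·T) = 2.552 μm/a
  r_corr = 0.4236 + 2.552 = 2.976 μm/a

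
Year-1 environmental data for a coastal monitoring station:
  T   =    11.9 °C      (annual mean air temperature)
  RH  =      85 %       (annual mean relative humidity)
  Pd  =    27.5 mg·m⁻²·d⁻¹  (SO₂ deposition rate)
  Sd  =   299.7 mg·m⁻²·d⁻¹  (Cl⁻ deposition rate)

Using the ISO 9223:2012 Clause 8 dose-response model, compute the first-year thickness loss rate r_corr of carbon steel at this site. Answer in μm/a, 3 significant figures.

r_corr = 142 μm/a

carbon steel: f(T) = -0.054·(T−10) [T>10 °C] = -0.1026
  SO₂ term: 1.77·27.5^0.52·exp(0.02·85-0.1026) = 49
  Sd branch = 0.102·Sd^0.62·e^(0.033·RH+0.04·T) = 93.12 μm/a
  sum: 49 + 93.12 → r_corr = 142.1 μm/a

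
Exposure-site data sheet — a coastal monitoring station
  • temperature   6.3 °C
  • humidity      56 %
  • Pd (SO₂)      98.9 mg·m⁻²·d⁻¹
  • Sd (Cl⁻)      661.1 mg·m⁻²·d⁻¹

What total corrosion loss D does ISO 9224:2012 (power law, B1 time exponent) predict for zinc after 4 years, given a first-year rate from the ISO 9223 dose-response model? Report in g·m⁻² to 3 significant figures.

D(4) = 66.3 g·m⁻²

zinc: f(T) = +0.038·(T−10) [T≤10 °C] = -0.1406
  Pd branch = 0.0129·Pd^0.44·e^(0.046·RH+f) = 1.112 μm/a
  Cl⁻ term: 0.0175·661.1^0.57·exp(0.008·56+0.085·6.3) = 1.895
  sum: 1.112 + 1.895 → r_corr = 3.008 μm/a
ISO 9224: D(t) = r_corr · t^b with b = 0.813 (zinc, B1)
  D(4) = 3.008 × 4^0.813 = 3.008 × 3.087 = 9.283 μm
  Mass loss = 9.283 μm × 7.14 g/cm³ = 66.28 g·m⁻²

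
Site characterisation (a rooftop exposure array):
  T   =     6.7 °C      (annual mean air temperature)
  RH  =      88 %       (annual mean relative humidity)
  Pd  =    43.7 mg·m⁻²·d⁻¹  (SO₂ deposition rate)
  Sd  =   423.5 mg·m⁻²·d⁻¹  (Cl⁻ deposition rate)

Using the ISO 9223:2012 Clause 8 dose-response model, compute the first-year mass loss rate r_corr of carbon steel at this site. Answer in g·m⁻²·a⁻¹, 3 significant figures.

r_corr = 1.16e+03 g·m⁻²·a⁻¹

carbon steel: temperature factor f = +0.150·(-3.3) = -0.4950
  sulphur-dioxide contribution → 44.71 μm/a
  chloride contribution → 103.5 μm/a
  total first-year rate 148.2 μm/a
Convert to mass loss: 148.2 μm/a × 7.85 g/cm³ = 1163 g·m⁻²·a⁻¹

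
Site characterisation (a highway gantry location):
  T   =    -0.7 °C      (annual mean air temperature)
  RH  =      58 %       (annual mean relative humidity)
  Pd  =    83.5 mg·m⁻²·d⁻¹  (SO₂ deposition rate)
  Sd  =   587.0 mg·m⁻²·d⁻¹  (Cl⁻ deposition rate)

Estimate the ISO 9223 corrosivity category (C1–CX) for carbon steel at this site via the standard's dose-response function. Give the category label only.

C3

carbon steel: T≤10 °C ⇒ hinge +0.150·(-0.7−10) = -1.6050
  Pd branch = 1.77·Pd^0.52·e^(0.02·RH+f) = 11.32 μm/a
  Sd branch = 0.102·Sd^0.62·e^(0.033·RH+0.04·T) = 35.01 μm/a
  r_corr = 11.32 + 35.01 = 46.34 μm/a
ISO 9223 Table 2 (carbon steel): 25 < 46.3 ≤ 50 μm/a ⇒ C3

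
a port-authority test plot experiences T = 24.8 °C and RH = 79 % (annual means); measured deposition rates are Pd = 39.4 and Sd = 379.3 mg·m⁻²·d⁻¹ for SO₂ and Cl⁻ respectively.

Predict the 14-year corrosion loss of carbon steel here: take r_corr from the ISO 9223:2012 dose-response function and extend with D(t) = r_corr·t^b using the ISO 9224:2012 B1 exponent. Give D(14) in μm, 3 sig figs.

D(14) = 693 μm

carbon steel: f(T) = -0.054·(T−10) [T>10 °C] = -0.7992
  sulphur-dioxide contribution → 26.11 μm/a
  chloride contribution → 148.1 μm/a
  total first-year rate 174.2 μm/a
Power-law: D(14) = r_corr · 14^0.523
  D(14) = 174.2 × 14^0.523 = 174.2 × 3.976 = 692.7 μm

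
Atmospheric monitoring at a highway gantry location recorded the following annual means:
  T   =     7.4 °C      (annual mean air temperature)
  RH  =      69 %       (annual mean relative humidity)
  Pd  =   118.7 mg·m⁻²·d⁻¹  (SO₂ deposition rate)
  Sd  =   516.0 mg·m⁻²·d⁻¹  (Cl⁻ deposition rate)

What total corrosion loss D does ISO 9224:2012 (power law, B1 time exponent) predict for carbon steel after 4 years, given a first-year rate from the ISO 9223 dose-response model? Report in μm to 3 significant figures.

D(4) = 251 μm

carbon steel: T≤10 °C ⇒ hinge +0.150·(7.4−10) = -0.3900
  Pd branch = 1.77·Pd^0.52·e^(0.02·RH+f) = 57.1 μm/a
  Cl⁻ term: 0.102·516.0^0.62·exp(0.033·69+0.04·7.4) = 64.25
  r_corr = 57.1 + 64.25 = 121.4 μm/a
Long-term exponent b (ISO 9224 Table 2, B1) = 0.523
  D(4) = 121.4 × 4^0.523 = 121.4 × 2.065 = 250.6 μm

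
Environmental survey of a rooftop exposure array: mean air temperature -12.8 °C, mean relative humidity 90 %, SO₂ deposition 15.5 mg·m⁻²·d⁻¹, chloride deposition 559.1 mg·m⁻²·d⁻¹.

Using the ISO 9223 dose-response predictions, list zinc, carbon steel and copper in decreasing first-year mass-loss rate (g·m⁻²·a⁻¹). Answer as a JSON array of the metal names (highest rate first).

["carbon steel", "zinc", "copper"]

zinc: f(T) = +0.038·(T−10) [T≤10 °C] = -0.8664
  Pd branch = 0.0129·Pd^0.44·e^(0.046·RH+f) = 1.138 μm/a
  Cl⁻ term: 0.0175·559.1^0.57·exp(0.008·90+0.085·-12.8) = 0.446
  r_corr = 1.138 + 0.446 = 1.584 μm/a
  mass loss = 1.584 μm/a × 7.14 g/cm³ = 11.31 g·m⁻²·a⁻¹
carbon steel: f(T) = +0.150·(T−10) [T≤10 °C] = -3.4200
  Pd branch = 1.77·Pd^0.52·e^(0.02·RH+f) = 1.457 μm/a
  Sd branch = 0.102·Sd^0.62·e^(0.033·RH+0.04·T) = 60.19 μm/a
  sum: 1.457 + 60.19 → r_corr = 61.65 μm/a
  mass loss = 61.65 μm/a × 7.85 g/cm³ = 483.9 g·m⁻²·a⁻¹
copper: T≤10 °C ⇒ hinge +0.126·(-12.8−10) = -2.8728
  SO₂ term: 0.0053·15.5^0.26·exp(0.059·90-2.8728) = 0.1237
  Sd branch = 0.01025·Sd^0.27·e^(0.036·RH+0.049·T) = 0.7714 μm/a
  sum: 0.1237 + 0.7714 → r_corr = 0.895 μm/a
  mass loss = 0.895 μm/a × 8.96 g/cm³ = 8.02 g·m⁻²·a⁻¹
Ordering by g·m⁻²·a⁻¹: carbon steel (484) > zinc (11.3) > copper (8.02)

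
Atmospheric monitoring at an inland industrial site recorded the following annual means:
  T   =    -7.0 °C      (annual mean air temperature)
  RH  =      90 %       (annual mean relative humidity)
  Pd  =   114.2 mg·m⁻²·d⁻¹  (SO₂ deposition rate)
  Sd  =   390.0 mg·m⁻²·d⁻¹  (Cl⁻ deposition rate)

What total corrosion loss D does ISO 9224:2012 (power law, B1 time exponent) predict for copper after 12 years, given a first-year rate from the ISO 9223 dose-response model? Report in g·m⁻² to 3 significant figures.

copper: T≤10 °C ⇒ hinge +0.126·(-7.0−10) = -2.1420
  SO₂ term: 0.0053·114.2^0.26·exp(0.059·90-2.1420) = 0.4316
  Sd branch = 0.01025·Sd^0.27·e^(0.036·RH+0.049·T) = 0.93 μm/a
  r_corr = 0.4316 + 0.93 = 1.362 μm/a
ISO 9224: D(t) = r_corr · t^b with b = 0.667 (copper, B1)
  D(12) = 1.362 × 12^0.667 = 1.362 × 5.246 = 7.143 μm
  Mass loss = 7.143 μm × 8.96 g/cm³ = 64 g·m⁻²

D(12) = 64.0 g·m⁻²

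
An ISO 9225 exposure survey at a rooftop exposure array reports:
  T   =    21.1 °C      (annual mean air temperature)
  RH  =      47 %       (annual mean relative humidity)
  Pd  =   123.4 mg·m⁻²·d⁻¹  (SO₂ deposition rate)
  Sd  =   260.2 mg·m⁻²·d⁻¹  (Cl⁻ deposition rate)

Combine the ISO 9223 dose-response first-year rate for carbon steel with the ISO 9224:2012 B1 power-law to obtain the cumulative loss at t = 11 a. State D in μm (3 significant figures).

carbon steel: temperature factor f = -0.054·(11.1) = -0.5994
  sulphur-dioxide contribution → 30.44 μm/a
  chloride contribution → 35.17 μm/a
  total first-year rate 65.61 μm/a
Power-law: D(11) = r_corr · 11^0.523
  D(11) = 65.61 × 11^0.523 = 65.61 × 3.505 = 229.9 μm

D(11) = 230 μm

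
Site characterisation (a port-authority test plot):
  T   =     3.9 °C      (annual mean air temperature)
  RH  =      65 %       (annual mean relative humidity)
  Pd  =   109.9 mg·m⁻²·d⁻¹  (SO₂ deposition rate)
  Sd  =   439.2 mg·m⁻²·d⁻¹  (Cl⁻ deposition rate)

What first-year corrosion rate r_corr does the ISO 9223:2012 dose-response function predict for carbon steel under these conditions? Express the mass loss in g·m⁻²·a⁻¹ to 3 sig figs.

r_corr = 583 g·m⁻²·a⁻¹

carbon steel: f(T) = +0.150·(T−10) [T≤10 °C] = -0.9150
  sulphur-dioxide contribution → 29.96 μm/a
  chloride contribution → 44.3 μm/a
  total first-year rate 74.25 μm/a
Convert to mass loss: 74.25 μm/a × 7.85 g/cm³ = 582.9 g·m⁻²·a⁻¹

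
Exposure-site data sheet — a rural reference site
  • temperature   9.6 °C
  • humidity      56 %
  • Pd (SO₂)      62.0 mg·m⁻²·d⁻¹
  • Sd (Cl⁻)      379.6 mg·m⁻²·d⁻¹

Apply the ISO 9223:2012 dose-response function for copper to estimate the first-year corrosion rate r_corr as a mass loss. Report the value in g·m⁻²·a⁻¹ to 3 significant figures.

r_corr = 9.08 g·m⁻²·a⁻¹

copper: temperature factor f = +0.126·(-0.4) = -0.0504
  SO₂ term: 0.0053·62.0^0.26·exp(0.059·56-0.0504) = 0.4012
  Cl⁻ term: 0.01025·379.6^0.27·exp(0.036·56+0.049·9.6) = 0.6123
  r_corr = 0.4012 + 0.6123 = 1.013 μm/a
Convert to mass loss: 1.013 μm/a × 8.96 g/cm³ = 9.081 g·m⁻²·a⁻¹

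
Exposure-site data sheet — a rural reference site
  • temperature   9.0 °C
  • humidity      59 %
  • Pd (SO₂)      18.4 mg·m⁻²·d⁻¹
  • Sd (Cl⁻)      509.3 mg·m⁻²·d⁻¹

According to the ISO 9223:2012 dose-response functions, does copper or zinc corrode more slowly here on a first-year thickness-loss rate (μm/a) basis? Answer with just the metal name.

copper

copper: T≤10 °C ⇒ hinge +0.126·(9.0−10) = -0.1260
  Pd branch = 0.0053·Pd^0.26·e^(0.059·RH+f) = 0.3237 μm/a
  Sd branch = 0.01025·Sd^0.27·e^(0.036·RH+0.049·T) = 0.7171 μm/a
  sum: 0.3237 + 0.7171 → r_corr = 1.041 μm/a
zinc: T≤10 °C ⇒ hinge +0.038·(9.0−10) = -0.0380
  Pd branch = 0.0129·Pd^0.44·e^(0.046·RH+f) = 0.675 μm/a
  Sd branch = 0.0175·Sd^0.57·e^(0.008·RH+0.085·T) = 2.105 μm/a
  r_corr = 0.675 + 2.105 = 2.78 μm/a
Ordering by μm/a: zinc (2.78) > copper (1.04)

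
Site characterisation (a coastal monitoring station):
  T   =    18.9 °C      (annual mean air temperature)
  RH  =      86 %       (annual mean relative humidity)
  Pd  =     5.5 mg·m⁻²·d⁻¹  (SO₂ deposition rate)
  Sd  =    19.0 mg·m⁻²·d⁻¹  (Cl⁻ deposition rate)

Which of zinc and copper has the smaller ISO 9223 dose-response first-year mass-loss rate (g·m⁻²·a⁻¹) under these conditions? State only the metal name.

zinc: T>10 °C ⇒ hinge -0.071·(18.9−10) = -0.6319
  sulphur-dioxide contribution → 0.7586 μm/a
  chloride contribution → 0.9299 μm/a
  ⇒ r_corr(zinc) = 1.688 μm/a
  mass loss = 1.688 μm/a × 7.14 g/cm³ = 12.06 g·m⁻²·a⁻¹
copper: T>10 °C ⇒ hinge -0.080·(18.9−10) = -0.7120
  sulphur-dioxide contribution → 0.6474 μm/a
  chloride contribution → 1.267 μm/a
  ⇒ r_corr(copper) = 1.914 μm/a
  mass loss = 1.914 μm/a × 8.96 g/cm³ = 17.15 g·m⁻²·a⁻¹
Ordering by g·m⁻²·a⁻¹: copper (17.2) > zinc (12.1)

zinc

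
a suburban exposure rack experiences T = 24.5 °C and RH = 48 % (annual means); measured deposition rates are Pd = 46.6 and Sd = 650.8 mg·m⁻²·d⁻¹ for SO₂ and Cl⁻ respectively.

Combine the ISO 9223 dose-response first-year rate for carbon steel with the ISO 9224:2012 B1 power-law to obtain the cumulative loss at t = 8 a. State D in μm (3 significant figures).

carbon steel: f(T) = -0.054·(T−10) [T>10 °C] = -0.7830
  SO₂ term: 1.77·46.6^0.52·exp(0.02·48-0.7830) = 15.57
  Cl⁻ term: 0.102·650.8^0.62·exp(0.033·48+0.04·24.5) = 73.53
  r_corr = 15.57 + 73.53 = 89.1 μm/a
Long-term exponent b (ISO 9224 Table 2, B1) = 0.523
  D(8) = 89.1 × 8^0.523 = 89.1 × 2.967 = 264.4 μm

D(8) = 264 μm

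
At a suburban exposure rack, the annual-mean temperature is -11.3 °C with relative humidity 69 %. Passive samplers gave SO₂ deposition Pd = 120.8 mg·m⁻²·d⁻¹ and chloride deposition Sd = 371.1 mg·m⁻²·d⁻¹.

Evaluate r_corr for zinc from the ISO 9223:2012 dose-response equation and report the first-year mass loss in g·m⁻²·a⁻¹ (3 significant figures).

zinc: temperature factor f = +0.038·(-21.3) = -0.8094
  sulphur-dioxide contribution → 1.131 μm/a
  chloride contribution → 0.339 μm/a
  ⇒ r_corr(zinc) = 1.47 μm/a
Convert to mass loss: 1.47 μm/a × 7.14 g/cm³ = 10.5 g·m⁻²·a⁻¹

r_corr = 10.5 g·m⁻²·a⁻¹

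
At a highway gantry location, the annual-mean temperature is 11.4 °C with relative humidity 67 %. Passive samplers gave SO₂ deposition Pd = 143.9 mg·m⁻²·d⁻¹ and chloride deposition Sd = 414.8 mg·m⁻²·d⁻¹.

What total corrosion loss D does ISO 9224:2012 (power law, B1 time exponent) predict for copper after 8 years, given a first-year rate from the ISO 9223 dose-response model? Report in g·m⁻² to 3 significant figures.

D(8) = 68.7 g·m⁻²

copper: temperature factor f = -0.080·(1.4) = -0.1120
  sulphur-dioxide contribution → 0.8985 μm/a
  chloride contribution → 1.018 μm/a
  ⇒ r_corr(copper) = 1.916 μm/a
ISO 9224: D(t) = r_corr · t^b with b = 0.667 (copper, B1)
  D(8) = 1.916 × 8^0.667 = 1.916 × 4.003 = 7.67 μm
  Mass loss = 7.67 μm × 8.96 g/cm³ = 68.73 g·m⁻²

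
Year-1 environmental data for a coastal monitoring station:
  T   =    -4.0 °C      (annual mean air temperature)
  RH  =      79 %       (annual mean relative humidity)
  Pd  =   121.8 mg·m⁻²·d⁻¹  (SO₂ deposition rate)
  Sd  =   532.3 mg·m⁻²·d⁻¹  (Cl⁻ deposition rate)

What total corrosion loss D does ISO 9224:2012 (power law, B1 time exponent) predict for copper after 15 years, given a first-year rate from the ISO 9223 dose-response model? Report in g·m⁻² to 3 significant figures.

D(15) = 61.3 g·m⁻²

copper: f(T) = +0.126·(T−10) [T≤10 °C] = -1.7640
  SO₂ term: 0.0053·121.8^0.26·exp(0.059·79-1.7640) = 0.3347
  Cl⁻ term: 0.01025·532.3^0.27·exp(0.036·79+0.049·-4.0) = 0.7885
  sum: 0.3347 + 0.7885 → r_corr = 1.123 μm/a
ISO 9224: D(t) = r_corr · t^b with b = 0.667 (copper, B1)
  D(15) = 1.123 × 15^0.667 = 1.123 × 6.088 = 6.838 μm
  Mass loss = 6.838 μm × 8.96 g/cm³ = 61.27 g·m⁻²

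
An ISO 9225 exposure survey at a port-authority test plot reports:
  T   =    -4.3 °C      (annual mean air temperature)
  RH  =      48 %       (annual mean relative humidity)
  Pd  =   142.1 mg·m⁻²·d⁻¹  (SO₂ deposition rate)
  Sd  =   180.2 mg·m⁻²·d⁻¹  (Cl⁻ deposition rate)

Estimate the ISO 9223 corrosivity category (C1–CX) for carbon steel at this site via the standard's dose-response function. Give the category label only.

carbon steel: T≤10 °C ⇒ hinge +0.150·(-4.3−10) = -2.1450
  sulphur-dioxide contribution → 7.123 μm/a
  chloride contribution → 10.48 μm/a
  total first-year rate 17.6 μm/a
ISO 9223 Table 2 (carbon steel): 1.3 < 17.6 ≤ 25 μm/a ⇒ C2

C2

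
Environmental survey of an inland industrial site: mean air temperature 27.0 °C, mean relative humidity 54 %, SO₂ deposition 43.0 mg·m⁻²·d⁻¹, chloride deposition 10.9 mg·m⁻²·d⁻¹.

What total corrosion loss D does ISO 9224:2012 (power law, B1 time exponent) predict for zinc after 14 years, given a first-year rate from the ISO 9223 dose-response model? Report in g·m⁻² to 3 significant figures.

D(14) = 78.5 g·m⁻²

zinc: temperature factor f = -0.071·(17.0) = -1.2070
  sulphur-dioxide contribution → 0.2421 μm/a
  chloride contribution → 1.044 μm/a
  ⇒ r_corr(zinc) = 1.286 μm/a
Long-term exponent b (ISO 9224 Table 2, B1) = 0.813
  D(14) = 1.286 × 14^0.813 = 1.286 × 8.547 = 10.99 μm
  Mass loss = 10.99 μm × 7.14 g/cm³ = 78.48 g·m⁻²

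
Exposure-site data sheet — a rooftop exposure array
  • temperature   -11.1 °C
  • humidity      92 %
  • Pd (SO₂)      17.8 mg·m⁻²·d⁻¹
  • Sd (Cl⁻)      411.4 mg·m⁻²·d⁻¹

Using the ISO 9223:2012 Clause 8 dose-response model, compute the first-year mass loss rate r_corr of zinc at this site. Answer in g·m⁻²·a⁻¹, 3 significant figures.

zinc: T≤10 °C ⇒ hinge +0.038·(-11.1−10) = -0.8018
  SO₂ term: 0.0129·17.8^0.44·exp(0.046·92-0.8018) = 1.414
  Sd branch = 0.0175·Sd^0.57·e^(0.008·RH+0.085·T) = 0.4396 μm/a
  r_corr = 1.414 + 0.4396 = 1.854 μm/a
Convert to mass loss: 1.854 μm/a × 7.14 g/cm³ = 13.24 g·m⁻²·a⁻¹

r_corr = 13.2 g·m⁻²·a⁻¹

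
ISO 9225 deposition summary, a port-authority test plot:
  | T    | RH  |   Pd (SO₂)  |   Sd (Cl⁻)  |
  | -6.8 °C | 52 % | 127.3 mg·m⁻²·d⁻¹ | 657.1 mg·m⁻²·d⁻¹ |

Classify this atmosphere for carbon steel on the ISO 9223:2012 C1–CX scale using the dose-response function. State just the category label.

carbon steel: T≤10 °C ⇒ hinge +0.150·(-6.8−10) = -2.5200
  Pd branch = 1.77·Pd^0.52·e^(0.02·RH+f) = 5.009 μm/a
  Sd branch = 0.102·Sd^0.62·e^(0.033·RH+0.04·T) = 24.14 μm/a
  r_corr = 5.009 + 24.14 = 29.14 μm/a
Category bounds: 25…50 μm/a bracket r_corr ⇒ C3

C3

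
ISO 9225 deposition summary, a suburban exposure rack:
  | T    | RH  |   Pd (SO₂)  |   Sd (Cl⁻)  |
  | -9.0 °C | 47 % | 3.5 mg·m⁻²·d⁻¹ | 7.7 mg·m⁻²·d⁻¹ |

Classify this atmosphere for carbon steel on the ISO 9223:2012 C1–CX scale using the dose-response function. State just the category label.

C2

carbon steel: T≤10 °C ⇒ hinge +0.150·(-9.0−10) = -2.8500
  sulphur-dioxide contribution → 0.5028 μm/a
  chloride contribution → 1.19 μm/a
  total first-year rate 1.693 μm/a
ISO 9223 Table 2 (carbon steel): 1.3 < 1.69 ≤ 25 μm/a ⇒ C2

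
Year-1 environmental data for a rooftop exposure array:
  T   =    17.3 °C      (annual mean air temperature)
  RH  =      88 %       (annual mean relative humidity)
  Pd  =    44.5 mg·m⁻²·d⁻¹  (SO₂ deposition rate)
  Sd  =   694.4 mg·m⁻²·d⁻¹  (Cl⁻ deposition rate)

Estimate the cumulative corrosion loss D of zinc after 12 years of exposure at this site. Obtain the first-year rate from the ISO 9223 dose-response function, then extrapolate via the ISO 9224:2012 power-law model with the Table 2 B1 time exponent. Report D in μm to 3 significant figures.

zinc: T>10 °C ⇒ hinge -0.071·(17.3−10) = -0.5183
  sulphur-dioxide contribution → 2.338 μm/a
  chloride contribution → 6.414 μm/a
  total first-year rate 8.752 μm/a
Power-law: D(12) = r_corr · 12^0.813
  D(12) = 8.752 × 12^0.813 = 8.752 × 7.54 = 65.99 μm

D(12) = 66.0 μm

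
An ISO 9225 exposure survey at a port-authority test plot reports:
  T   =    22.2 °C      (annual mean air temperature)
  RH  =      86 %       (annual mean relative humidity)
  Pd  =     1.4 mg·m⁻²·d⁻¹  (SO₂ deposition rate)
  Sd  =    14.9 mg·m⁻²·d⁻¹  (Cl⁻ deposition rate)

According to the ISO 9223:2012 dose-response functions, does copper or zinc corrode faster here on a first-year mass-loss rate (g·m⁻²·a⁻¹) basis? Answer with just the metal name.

copper: f(T) = -0.080·(T−10) [T>10 °C] = -0.9760
  SO₂ term: 0.0053·1.4^0.26·exp(0.059·86-0.9760) = 0.3483
  Sd branch = 0.01025·Sd^0.27·e^(0.036·RH+0.049·T) = 1.395 μm/a
  sum: 0.3483 + 1.395 → r_corr = 1.743 μm/a
  mass loss = 1.743 μm/a × 8.96 g/cm³ = 15.62 g·m⁻²·a⁻¹
zinc: temperature factor f = -0.071·(12.2) = -0.8662
  SO₂ term: 0.0129·1.4^0.44·exp(0.046·86-0.8662) = 0.3287
  Sd branch = 0.0175·Sd^0.57·e^(0.008·RH+0.085·T) = 1.072 μm/a
  sum: 0.3287 + 1.072 → r_corr = 1.4 μm/a
  mass loss = 1.4 μm/a × 7.14 g/cm³ = 9.999 g·m⁻²·a⁻¹
Ordering by g·m⁻²·a⁻¹: copper (15.6) > zinc (10)

copper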